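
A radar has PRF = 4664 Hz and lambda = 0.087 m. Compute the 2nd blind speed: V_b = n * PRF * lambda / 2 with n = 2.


V_blind = 2 * 4664 * 0.087 / 2 = 405.8 m/s

405.8 m/s


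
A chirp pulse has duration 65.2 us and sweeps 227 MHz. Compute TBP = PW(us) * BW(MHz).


TBP = 65.2 * 227 = 14800.4

14800.4


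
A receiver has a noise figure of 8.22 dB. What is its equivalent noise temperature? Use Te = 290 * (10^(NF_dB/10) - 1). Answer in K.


NF_lin = 10^(8.22/10) = 6.637431
Te = 290 * (6.637431 - 1) = 1634.9 K

1634.9 K


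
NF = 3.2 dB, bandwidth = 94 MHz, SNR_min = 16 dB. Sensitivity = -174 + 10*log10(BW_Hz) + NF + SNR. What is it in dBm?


10*log10(94000000.0) = 79.73
S = -174 + 79.73 + 3.2 + 16 = -75.1 dBm

-75.1 dBm


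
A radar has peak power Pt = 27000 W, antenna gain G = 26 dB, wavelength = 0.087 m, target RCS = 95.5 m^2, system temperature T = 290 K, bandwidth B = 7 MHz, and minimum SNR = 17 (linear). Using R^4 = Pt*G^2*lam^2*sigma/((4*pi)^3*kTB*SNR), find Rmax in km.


G_lin = 10^(26/10) = 398.107171
R^4 = 27000 * 398.107171^2 * 0.087^2 * 95.5 / ((4*pi)^3 * 1.38e-23 * 290 * 7000000.0 * 17)
R^4 = 3.27305e18 m^4
R_max = (3.27305e18)^(1/4) = 42534.2 m = 42.5 km

42.5 km


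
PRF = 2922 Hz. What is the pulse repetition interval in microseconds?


PRI = 1/2922 = 0.0003422313 s = 342.2 us

342.2 us


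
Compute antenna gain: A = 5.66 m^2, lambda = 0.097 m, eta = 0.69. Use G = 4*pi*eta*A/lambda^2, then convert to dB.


G_linear = 4*pi*0.69*5.66/0.097^2 = 5215.93
G_dB = 10*log10(5215.93) = 37.2 dB

37.2 dB


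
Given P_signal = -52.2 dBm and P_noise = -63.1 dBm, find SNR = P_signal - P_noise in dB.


SNR = -52.2 - (-63.1) = 10.9 dB

10.9 dB


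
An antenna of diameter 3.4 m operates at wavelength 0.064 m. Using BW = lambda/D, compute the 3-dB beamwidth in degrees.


BW_rad = 0.064 / 3.4 = 0.018824
BW_deg = 1.08 degrees

1.08 degrees


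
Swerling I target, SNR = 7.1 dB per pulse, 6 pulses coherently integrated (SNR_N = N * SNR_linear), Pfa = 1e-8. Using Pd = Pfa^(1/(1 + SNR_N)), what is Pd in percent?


SNR_lin = 10^(7.1/10) = 5.12861
SNR_N = 6 * 5.12861 = 30.77166
1/(1 + SNR_N) = 1/31.77166 = 0.0314746
Pd = (1e-8)^0.0314746 = 0.56002
Pd = 56.0%

56.0%


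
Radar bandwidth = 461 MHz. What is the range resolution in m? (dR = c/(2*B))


dR = 3e8 / (2 * 461000000.0) = 0.33 m

0.33 m


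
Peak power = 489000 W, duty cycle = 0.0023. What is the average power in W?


P_avg = 489000 * 0.0023 = 1124.7 W

1124.7 W


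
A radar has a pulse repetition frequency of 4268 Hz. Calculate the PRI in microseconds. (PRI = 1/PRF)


PRI = 1/4268 = 0.0002343018 s = 234.3 us

234.3 us


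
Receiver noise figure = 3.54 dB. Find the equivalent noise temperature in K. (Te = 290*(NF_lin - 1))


NF_lin = 10^(3.54/10) = 2.259436
Te = 290 * (2.259436 - 1) = 365.2 K

365.2 K


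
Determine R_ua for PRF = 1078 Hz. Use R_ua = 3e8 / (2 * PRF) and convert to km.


R_ua = 3e8 / (2 * 1078) = 139146.6 m = 139.1 km

139.1 km


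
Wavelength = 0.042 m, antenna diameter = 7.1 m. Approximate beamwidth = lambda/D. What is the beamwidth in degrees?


BW_rad = 0.042 / 7.1 = 0.005915
BW_deg = 0.34 degrees

0.34 degrees


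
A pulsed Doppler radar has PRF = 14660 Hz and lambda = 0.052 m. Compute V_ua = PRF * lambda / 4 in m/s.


V_ua = 14660 * 0.052 / 4 = 190.6 m/s

190.6 m/s


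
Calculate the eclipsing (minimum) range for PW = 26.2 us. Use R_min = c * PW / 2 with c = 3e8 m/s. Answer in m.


R_min = 3e8 * 26.2e-6 / 2 = 3930.0 m

3930.0 m


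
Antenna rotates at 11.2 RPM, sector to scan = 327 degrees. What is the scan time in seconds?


t = 327 / (11.2 * 360) * 60 = 4.87 s

4.87 s


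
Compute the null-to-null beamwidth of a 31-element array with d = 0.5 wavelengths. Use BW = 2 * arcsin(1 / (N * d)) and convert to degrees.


1/(N*d) = 1/(31*0.5) = 0.064516
BW = 2*arcsin(0.064516) = 7.4 degrees

7.4 degrees


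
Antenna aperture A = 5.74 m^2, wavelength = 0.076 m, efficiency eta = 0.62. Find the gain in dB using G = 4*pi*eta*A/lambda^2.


G_linear = 4*pi*0.62*5.74/0.076^2 = 7742.59
G_dB = 10*log10(7742.59) = 38.9 dB

38.9 dB


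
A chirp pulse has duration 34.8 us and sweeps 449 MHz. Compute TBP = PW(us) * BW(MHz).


TBP = 34.8 * 449 = 15625.2

15625.2


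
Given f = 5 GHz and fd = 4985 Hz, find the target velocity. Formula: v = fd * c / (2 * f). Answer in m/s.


v = 4985 * 3e8 / (2 * 5000000000.0) = 149.6 m/s

149.6 m/s


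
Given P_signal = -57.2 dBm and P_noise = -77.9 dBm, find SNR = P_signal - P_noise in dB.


SNR = -57.2 - (-77.9) = 20.7 dB

20.7 dB


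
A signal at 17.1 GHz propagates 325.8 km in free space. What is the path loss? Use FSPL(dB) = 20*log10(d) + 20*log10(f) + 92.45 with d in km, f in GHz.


20*log10(325.8) = 50.26
20*log10(17.1) = 24.66
FSPL = 167.4 dB

167.4 dB


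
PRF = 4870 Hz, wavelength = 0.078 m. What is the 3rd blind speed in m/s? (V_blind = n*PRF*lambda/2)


V_blind = 3 * 4870 * 0.078 / 2 = 569.8 m/s

569.8 m/s


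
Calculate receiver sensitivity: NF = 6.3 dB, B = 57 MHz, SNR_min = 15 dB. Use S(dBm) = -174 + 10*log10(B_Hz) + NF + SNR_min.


10*log10(57000000.0) = 77.56
S = -174 + 77.56 + 6.3 + 15 = -75.1 dBm

-75.1 dBm


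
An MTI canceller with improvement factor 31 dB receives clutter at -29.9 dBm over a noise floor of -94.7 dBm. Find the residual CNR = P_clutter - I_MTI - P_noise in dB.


CNR = -29.9 - 31 - (-94.7) = 33.8 dB

33.8 dB


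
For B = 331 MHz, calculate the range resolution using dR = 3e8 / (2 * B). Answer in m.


dR = 3e8 / (2 * 331000000.0) = 0.45 m

0.45 m


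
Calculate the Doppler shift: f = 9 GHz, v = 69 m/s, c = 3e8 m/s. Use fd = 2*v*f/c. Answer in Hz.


fd = 2 * 69 * 9000000000.0 / 3e8 = 4140.0 Hz

4140.0 Hz


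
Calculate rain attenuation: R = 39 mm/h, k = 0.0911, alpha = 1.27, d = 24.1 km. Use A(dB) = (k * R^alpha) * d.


gamma = 0.0911 * 39^1.27 = 9.553674 dB/km
A = 9.553674 * 24.1 = 230.24 dB

230.24 dB


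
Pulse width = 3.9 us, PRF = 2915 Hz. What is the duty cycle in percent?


DC = 3.9e-6 * 2915 * 100 = 1.14%

1.14%


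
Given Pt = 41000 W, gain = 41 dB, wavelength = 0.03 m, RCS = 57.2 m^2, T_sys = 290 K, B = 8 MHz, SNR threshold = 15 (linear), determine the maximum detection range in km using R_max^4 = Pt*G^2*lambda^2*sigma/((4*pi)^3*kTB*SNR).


G_lin = 10^(41/10) = 12589.254118
R^4 = 41000 * 12589.254118^2 * 0.03^2 * 57.2 / ((4*pi)^3 * 1.38e-23 * 290 * 8000000.0 * 15)
R^4 = 3.51022e20 m^4
R_max = (3.51022e20)^(1/4) = 136878.0 m = 136.9 km

136.9 km


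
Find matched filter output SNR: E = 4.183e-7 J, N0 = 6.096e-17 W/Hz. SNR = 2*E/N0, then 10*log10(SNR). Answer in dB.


SNR_lin = 2 * 4.183e-7 / 6.096e-17 = 1.372e10
SNR_dB = 10*log10(1.372e10) = 101.4 dB

101.4 dB


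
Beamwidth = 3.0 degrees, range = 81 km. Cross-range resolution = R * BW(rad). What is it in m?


BW_rad = 0.052359878
CR = 81000 * 0.052359878 = 4241.2 m

4241.2 m


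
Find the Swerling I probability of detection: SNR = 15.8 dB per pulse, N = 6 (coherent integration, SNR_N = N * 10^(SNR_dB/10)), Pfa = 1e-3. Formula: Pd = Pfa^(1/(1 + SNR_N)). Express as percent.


SNR_lin = 10^(15.8/10) = 38.01894
SNR_N = 6 * 38.01894 = 228.11364
1/(1 + SNR_N) = 1/229.11364 = 0.0043646
Pd = (1e-3)^0.0043646 = 0.9703
Pd = 97.0%

97.0%


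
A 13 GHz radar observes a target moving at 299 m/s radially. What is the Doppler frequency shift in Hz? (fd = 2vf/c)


fd = 2 * 299 * 13000000000.0 / 3e8 = 25913.3 Hz

25913.3 Hz


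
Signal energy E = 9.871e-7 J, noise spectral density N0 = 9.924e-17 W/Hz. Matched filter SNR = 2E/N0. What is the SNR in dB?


SNR_lin = 2 * 9.871e-7 / 9.924e-17 = 1.989e10
SNR_dB = 10*log10(1.989e10) = 103.0 dB

103.0 dB


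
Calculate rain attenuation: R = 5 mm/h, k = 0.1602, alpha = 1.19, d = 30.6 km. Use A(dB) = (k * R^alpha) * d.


gamma = 0.1602 * 5^1.19 = 1.087519 dB/km
A = 1.087519 * 30.6 = 33.28 dB

33.28 dB


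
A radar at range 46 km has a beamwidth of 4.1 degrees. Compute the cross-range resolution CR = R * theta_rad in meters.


BW_rad = 0.071558499
CR = 46000 * 0.071558499 = 3291.7 m

3291.7 m


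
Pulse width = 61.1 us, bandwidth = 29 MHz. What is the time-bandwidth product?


TBP = 61.1 * 29 = 1771.9

1771.9


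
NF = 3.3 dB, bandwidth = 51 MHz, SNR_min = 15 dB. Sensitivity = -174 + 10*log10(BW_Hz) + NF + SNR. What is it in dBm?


10*log10(51000000.0) = 77.08
S = -174 + 77.08 + 3.3 + 15 = -78.6 dBm

-78.6 dBm


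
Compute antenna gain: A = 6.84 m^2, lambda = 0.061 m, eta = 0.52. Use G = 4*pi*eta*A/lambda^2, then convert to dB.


G_linear = 4*pi*0.52*6.84/0.061^2 = 12011.84
G_dB = 10*log10(12011.84) = 40.8 dB

40.8 dB


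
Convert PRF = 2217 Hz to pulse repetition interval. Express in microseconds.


PRI = 1/2217 = 0.00045106 s = 451.1 us

451.1 us


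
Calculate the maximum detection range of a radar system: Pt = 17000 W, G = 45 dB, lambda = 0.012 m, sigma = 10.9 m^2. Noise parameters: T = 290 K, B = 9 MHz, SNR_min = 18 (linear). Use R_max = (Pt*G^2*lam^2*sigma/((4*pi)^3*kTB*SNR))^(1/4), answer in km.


G_lin = 10^(45/10) = 31622.776602
R^4 = 17000 * 31622.776602^2 * 0.012^2 * 10.9 / ((4*pi)^3 * 1.38e-23 * 290 * 9000000.0 * 18)
R^4 = 2.07404e19 m^4
R_max = (2.07404e19)^(1/4) = 67484.5 m = 67.5 km

67.5 km


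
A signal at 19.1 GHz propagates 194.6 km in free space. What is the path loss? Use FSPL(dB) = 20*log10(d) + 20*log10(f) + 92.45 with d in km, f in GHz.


20*log10(194.6) = 45.78
20*log10(19.1) = 25.62
FSPL = 163.9 dB

163.9 dB


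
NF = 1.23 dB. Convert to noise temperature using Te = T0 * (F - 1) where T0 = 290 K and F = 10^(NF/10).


NF_lin = 10^(1.23/10) = 1.327394
Te = 290 * (1.327394 - 1) = 94.9 K

94.9 K


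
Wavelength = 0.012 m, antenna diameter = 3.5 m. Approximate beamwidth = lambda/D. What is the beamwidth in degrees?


BW_rad = 0.012 / 3.5 = 0.003429
BW_deg = 0.2 degrees

0.2 degrees


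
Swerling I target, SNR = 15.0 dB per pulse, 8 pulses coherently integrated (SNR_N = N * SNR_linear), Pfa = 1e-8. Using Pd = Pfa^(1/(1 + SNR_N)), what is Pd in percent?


SNR_lin = 10^(15.0/10) = 31.62278
SNR_N = 8 * 31.62278 = 252.98224
1/(1 + SNR_N) = 1/253.98224 = 0.0039373
Pd = (1e-8)^0.0039373 = 0.93004
Pd = 93.0%

93.0%


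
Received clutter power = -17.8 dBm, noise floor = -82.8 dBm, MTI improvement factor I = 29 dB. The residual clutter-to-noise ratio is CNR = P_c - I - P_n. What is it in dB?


CNR = -17.8 - 29 - (-82.8) = 36.0 dB

36.0 dB


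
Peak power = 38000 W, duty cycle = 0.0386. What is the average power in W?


P_avg = 38000 * 0.0386 = 1466.8 W

1466.8 W


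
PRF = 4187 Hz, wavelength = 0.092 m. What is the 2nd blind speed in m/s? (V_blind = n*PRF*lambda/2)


V_blind = 2 * 4187 * 0.092 / 2 = 385.2 m/s

385.2 m/s


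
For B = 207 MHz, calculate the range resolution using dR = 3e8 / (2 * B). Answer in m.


dR = 3e8 / (2 * 207000000.0) = 0.72 m

0.72 m


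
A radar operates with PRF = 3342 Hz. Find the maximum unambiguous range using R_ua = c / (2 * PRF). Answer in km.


R_ua = 3e8 / (2 * 3342) = 44883.3 m = 44.9 km

44.9 km


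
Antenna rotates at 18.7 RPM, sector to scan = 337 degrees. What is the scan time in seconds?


t = 337 / (18.7 * 360) * 60 = 3.0 s

3.0 s


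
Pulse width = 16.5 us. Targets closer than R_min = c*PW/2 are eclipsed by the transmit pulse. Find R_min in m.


R_min = 3e8 * 16.5e-6 / 2 = 2475.0 m

2475.0 m


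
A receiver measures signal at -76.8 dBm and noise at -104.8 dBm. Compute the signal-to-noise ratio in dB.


SNR = -76.8 - (-104.8) = 28.0 dB

28.0 dB


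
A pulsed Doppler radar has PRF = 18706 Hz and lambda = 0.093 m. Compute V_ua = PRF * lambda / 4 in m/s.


V_ua = 18706 * 0.093 / 4 = 434.9 m/s

434.9 m/s


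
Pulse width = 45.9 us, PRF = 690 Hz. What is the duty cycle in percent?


DC = 45.9e-6 * 690 * 100 = 3.17%

3.17%


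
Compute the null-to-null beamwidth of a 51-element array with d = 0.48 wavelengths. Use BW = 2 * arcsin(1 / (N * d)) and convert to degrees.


1/(N*d) = 1/(51*0.48) = 0.04085
BW = 2*arcsin(0.04085) = 4.7 degrees

4.7 degrees


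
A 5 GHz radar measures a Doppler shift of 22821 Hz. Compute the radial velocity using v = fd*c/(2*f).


v = 22821 * 3e8 / (2 * 5000000000.0) = 684.6 m/s

684.6 m/s


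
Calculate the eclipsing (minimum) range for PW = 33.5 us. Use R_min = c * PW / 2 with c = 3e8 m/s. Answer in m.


R_min = 3e8 * 33.5e-6 / 2 = 5025.0 m

5025.0 m


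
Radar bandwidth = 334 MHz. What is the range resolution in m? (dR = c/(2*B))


dR = 3e8 / (2 * 334000000.0) = 0.45 m

0.45 m


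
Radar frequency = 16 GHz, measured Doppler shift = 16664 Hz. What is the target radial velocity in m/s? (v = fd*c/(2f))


v = 16664 * 3e8 / (2 * 16000000000.0) = 156.2 m/s

156.2 m/s


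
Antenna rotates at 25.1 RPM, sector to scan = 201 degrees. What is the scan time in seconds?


t = 201 / (25.1 * 360) * 60 = 1.33 s

1.33 s


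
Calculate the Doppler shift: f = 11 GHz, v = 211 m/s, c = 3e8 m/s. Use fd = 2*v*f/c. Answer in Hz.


fd = 2 * 211 * 11000000000.0 / 3e8 = 15473.3 Hz

15473.3 Hz


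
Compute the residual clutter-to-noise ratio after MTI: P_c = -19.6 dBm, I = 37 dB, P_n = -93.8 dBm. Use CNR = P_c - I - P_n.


CNR = -19.6 - 37 - (-93.8) = 37.2 dB

37.2 dB


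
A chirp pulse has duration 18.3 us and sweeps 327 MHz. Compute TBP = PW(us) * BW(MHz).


TBP = 18.3 * 327 = 5984.1

5984.1


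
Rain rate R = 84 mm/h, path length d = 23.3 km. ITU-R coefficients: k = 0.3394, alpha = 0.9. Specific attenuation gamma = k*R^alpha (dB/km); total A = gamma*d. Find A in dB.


gamma = 0.3394 * 84^0.9 = 18.304724 dB/km
A = 18.304724 * 23.3 = 426.5 dB

426.5 dB


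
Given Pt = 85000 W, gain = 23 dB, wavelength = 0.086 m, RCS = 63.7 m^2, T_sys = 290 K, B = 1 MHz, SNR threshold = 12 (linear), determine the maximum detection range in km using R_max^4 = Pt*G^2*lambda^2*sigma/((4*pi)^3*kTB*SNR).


G_lin = 10^(23/10) = 199.526231
R^4 = 85000 * 199.526231^2 * 0.086^2 * 63.7 / ((4*pi)^3 * 1.38e-23 * 290 * 1000000.0 * 12)
R^4 = 1.67289e19 m^4
R_max = (1.67289e19)^(1/4) = 63953.9 m = 64.0 km

64.0 km


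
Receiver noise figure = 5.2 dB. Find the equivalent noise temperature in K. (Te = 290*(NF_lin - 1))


NF_lin = 10^(5.2/10) = 3.311311
Te = 290 * (3.311311 - 1) = 670.3 K

670.3 K


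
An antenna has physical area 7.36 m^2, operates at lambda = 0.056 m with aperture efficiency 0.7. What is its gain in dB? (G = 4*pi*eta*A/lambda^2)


G_linear = 4*pi*0.7*7.36/0.056^2 = 20644.75
G_dB = 10*log10(20644.75) = 43.1 dB

43.1 dB


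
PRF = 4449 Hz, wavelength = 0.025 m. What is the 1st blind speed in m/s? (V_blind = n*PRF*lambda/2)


V_blind = 1 * 4449 * 0.025 / 2 = 55.6 m/s

55.6 m/s


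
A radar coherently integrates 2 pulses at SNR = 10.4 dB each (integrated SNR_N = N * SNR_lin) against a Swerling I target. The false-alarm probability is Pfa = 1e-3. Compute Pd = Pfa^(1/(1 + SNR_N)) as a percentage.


SNR_lin = 10^(10.4/10) = 10.96478
SNR_N = 2 * 10.96478 = 21.92956
1/(1 + SNR_N) = 1/22.92956 = 0.0436118
Pd = (1e-3)^0.0436118 = 0.73989
Pd = 74.0%

74.0%


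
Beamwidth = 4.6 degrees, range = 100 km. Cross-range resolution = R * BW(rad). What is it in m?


BW_rad = 0.080285146
CR = 100000 * 0.080285146 = 8028.5 m

8028.5 m


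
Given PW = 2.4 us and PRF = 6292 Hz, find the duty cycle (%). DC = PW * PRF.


DC = 2.4e-6 * 6292 * 100 = 1.51%

1.51%


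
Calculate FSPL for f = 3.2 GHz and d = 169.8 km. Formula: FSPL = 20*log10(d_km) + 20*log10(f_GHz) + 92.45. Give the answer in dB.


20*log10(169.8) = 44.6
20*log10(3.2) = 10.1
FSPL = 147.2 dB

147.2 dB


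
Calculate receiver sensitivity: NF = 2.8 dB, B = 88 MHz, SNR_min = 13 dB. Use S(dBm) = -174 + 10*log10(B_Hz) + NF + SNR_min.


10*log10(88000000.0) = 79.44
S = -174 + 79.44 + 2.8 + 13 = -78.8 dBm

-78.8 dBm


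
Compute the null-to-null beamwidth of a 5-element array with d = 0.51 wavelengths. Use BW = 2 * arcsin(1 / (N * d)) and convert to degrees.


1/(N*d) = 1/(5*0.51) = 0.392157
BW = 2*arcsin(0.392157) = 46.2 degrees

46.2 degrees


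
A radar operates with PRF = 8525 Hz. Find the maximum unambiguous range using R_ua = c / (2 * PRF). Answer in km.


R_ua = 3e8 / (2 * 8525) = 17595.3 m = 17.6 km

17.6 km


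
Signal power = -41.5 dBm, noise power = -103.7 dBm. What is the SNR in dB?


SNR = -41.5 - (-103.7) = 62.2 dB

62.2 dB


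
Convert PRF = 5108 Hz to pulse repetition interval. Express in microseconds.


PRI = 1/5108 = 0.0001957713 s = 195.8 us

195.8 us


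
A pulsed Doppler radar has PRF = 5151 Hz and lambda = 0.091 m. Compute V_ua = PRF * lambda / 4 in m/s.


V_ua = 5151 * 0.091 / 4 = 117.2 m/s

117.2 m/s


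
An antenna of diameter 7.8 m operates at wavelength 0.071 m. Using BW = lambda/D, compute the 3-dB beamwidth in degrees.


BW_rad = 0.071 / 7.8 = 0.009103
BW_deg = 0.52 degrees

0.52 degrees


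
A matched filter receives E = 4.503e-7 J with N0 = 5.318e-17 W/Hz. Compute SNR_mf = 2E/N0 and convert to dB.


SNR_lin = 2 * 4.503e-7 / 5.318e-17 = 1.693e10
SNR_dB = 10*log10(1.693e10) = 102.3 dB

102.3 dB


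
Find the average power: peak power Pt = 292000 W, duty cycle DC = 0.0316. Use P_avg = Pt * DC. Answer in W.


P_avg = 292000 * 0.0316 = 9227.2 W

9227.2 W


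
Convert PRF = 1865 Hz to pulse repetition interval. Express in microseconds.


PRI = 1/1865 = 0.000536193 s = 536.2 us

536.2 us


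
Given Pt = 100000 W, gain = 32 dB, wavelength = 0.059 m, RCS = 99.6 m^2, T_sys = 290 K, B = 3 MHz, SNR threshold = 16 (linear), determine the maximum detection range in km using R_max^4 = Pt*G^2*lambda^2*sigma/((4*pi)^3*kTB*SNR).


G_lin = 10^(32/10) = 1584.893192
R^4 = 100000 * 1584.893192^2 * 0.059^2 * 99.6 / ((4*pi)^3 * 1.38e-23 * 290 * 3000000.0 * 16)
R^4 = 2.28463e20 m^4
R_max = (2.28463e20)^(1/4) = 122943.0 m = 122.9 km

122.9 km


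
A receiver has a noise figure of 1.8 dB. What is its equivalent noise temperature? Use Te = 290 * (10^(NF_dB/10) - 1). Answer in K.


NF_lin = 10^(1.8/10) = 1.513561
Te = 290 * (1.513561 - 1) = 148.9 K

148.9 K


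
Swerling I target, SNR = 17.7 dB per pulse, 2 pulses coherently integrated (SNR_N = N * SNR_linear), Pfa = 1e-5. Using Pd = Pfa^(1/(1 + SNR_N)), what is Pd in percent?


SNR_lin = 10^(17.7/10) = 58.88437
SNR_N = 2 * 58.88437 = 117.76874
1/(1 + SNR_N) = 1/118.76874 = 0.0084197
Pd = (1e-5)^0.0084197 = 0.90761
Pd = 90.8%

90.8%


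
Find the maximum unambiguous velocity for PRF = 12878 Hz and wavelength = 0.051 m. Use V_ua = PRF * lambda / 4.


V_ua = 12878 * 0.051 / 4 = 164.2 m/s

164.2 m/s


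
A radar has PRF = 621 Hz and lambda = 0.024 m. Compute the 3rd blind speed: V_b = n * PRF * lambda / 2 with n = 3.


V_blind = 3 * 621 * 0.024 / 2 = 22.4 m/s

22.4 m/s


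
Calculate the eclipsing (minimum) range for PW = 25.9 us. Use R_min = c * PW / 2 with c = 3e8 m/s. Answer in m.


R_min = 3e8 * 25.9e-6 / 2 = 3885.0 m

3885.0 m


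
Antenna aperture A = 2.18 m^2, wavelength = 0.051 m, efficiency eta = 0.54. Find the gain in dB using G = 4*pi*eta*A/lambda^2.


G_linear = 4*pi*0.54*2.18/0.051^2 = 5687.48
G_dB = 10*log10(5687.48) = 37.5 dB

37.5 dB


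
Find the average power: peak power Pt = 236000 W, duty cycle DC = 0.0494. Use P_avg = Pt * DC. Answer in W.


P_avg = 236000 * 0.0494 = 11658.4 W

11658.4 W


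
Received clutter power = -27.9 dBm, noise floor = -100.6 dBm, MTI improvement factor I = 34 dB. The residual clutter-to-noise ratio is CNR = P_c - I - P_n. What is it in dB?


CNR = -27.9 - 34 - (-100.6) = 38.7 dB

38.7 dB


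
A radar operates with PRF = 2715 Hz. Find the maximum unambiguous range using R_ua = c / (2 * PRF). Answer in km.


R_ua = 3e8 / (2 * 2715) = 55248.6 m = 55.2 km

55.2 km


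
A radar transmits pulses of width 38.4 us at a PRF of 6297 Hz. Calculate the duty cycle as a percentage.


DC = 38.4e-6 * 6297 * 100 = 24.18%

24.18%


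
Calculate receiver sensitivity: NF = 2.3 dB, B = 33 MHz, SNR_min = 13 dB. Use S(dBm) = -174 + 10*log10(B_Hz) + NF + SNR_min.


10*log10(33000000.0) = 75.19
S = -174 + 75.19 + 2.3 + 13 = -83.5 dBm

-83.5 dBm


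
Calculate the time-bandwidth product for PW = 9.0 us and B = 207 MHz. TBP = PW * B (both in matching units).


TBP = 9.0 * 207 = 1863.0

1863.0


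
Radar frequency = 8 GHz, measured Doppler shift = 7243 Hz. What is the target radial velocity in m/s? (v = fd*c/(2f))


v = 7243 * 3e8 / (2 * 8000000000.0) = 135.8 m/s

135.8 m/s


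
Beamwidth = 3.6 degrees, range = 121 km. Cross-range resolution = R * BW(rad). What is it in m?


BW_rad = 0.062831853
CR = 121000 * 0.062831853 = 7602.7 m

7602.7 m


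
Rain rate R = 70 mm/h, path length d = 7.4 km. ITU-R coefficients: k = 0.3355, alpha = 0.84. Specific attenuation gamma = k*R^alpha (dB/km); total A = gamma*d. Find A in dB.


gamma = 0.3355 * 70^0.84 = 11.900765 dB/km
A = 11.900765 * 7.4 = 88.07 dB

88.07 dB


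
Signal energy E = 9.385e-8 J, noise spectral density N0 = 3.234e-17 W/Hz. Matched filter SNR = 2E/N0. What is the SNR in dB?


SNR_lin = 2 * 9.385e-8 / 3.234e-17 = 5.804e9
SNR_dB = 10*log10(5.804e9) = 97.6 dB

97.6 dB


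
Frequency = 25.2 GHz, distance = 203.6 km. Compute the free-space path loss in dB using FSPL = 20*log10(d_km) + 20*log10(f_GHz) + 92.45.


20*log10(203.6) = 46.18
20*log10(25.2) = 28.03
FSPL = 166.7 dB

166.7 dB


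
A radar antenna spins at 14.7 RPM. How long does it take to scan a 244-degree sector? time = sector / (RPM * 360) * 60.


t = 244 / (14.7 * 360) * 60 = 2.77 s

2.77 s


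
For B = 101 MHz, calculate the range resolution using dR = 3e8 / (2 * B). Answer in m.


dR = 3e8 / (2 * 101000000.0) = 1.49 m

1.49 m


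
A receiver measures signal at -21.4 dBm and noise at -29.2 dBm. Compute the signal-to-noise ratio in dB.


SNR = -21.4 - (-29.2) = 7.8 dB

7.8 dB


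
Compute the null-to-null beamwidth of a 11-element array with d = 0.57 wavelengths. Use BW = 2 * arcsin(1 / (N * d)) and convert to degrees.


1/(N*d) = 1/(11*0.57) = 0.15949
BW = 2*arcsin(0.15949) = 18.4 degrees

18.4 degrees


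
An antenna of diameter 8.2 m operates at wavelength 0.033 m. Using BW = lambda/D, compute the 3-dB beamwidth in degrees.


BW_rad = 0.033 / 8.2 = 0.004024
BW_deg = 0.23 degrees

0.23 degrees


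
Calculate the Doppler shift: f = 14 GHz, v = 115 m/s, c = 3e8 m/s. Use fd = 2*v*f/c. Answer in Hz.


fd = 2 * 115 * 14000000000.0 / 3e8 = 10733.3 Hz

10733.3 Hz


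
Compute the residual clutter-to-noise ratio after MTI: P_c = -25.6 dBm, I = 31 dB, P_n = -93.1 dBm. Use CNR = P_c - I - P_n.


CNR = -25.6 - 31 - (-93.1) = 36.5 dB

36.5 dB


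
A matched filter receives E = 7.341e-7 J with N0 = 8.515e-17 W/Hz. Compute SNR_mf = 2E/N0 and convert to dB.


SNR_lin = 2 * 7.341e-7 / 8.515e-17 = 1.724e10
SNR_dB = 10*log10(1.724e10) = 102.4 dB

102.4 dB


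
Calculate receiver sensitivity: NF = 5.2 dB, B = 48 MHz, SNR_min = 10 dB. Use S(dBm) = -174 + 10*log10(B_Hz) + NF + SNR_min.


10*log10(48000000.0) = 76.81
S = -174 + 76.81 + 5.2 + 10 = -82.0 dBm

-82.0 dBm


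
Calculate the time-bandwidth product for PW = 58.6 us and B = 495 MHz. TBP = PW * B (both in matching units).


TBP = 58.6 * 495 = 29007.0

29007.0


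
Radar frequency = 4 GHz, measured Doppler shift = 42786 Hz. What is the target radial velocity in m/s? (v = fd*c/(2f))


v = 42786 * 3e8 / (2 * 4000000000.0) = 1604.5 m/s

1604.5 m/s


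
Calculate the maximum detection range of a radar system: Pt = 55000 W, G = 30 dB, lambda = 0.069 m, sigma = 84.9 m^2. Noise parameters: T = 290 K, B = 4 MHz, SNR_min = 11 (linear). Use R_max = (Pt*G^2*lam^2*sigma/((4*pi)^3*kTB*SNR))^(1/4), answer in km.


G_lin = 10^(30/10) = 1000.0
R^4 = 55000 * 1000.0^2 * 0.069^2 * 84.9 / ((4*pi)^3 * 1.38e-23 * 290 * 4000000.0 * 11)
R^4 = 6.36223e19 m^4
R_max = (6.36223e19)^(1/4) = 89310.5 m = 89.3 km

89.3 km


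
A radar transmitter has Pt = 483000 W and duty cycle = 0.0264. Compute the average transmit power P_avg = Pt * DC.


P_avg = 483000 * 0.0264 = 12751.2 W

12751.2 W


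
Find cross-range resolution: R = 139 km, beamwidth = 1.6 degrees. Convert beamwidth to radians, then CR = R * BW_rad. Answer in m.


BW_rad = 0.027925268
CR = 139000 * 0.027925268 = 3881.6 m

3881.6 m


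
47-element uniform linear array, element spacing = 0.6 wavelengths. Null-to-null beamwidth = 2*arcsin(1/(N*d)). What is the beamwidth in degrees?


1/(N*d) = 1/(47*0.6) = 0.035461
BW = 2*arcsin(0.035461) = 4.1 degrees

4.1 degrees


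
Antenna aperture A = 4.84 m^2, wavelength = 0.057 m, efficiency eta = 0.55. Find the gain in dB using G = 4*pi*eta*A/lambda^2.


G_linear = 4*pi*0.55*4.84/0.057^2 = 10295.99
G_dB = 10*log10(10295.99) = 40.1 dB

40.1 dB


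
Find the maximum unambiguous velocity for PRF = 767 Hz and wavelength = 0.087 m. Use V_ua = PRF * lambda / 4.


V_ua = 767 * 0.087 / 4 = 16.7 m/s

16.7 m/s


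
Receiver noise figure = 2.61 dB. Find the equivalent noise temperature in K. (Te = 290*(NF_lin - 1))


NF_lin = 10^(2.61/10) = 1.823896
Te = 290 * (1.823896 - 1) = 238.9 K

238.9 K


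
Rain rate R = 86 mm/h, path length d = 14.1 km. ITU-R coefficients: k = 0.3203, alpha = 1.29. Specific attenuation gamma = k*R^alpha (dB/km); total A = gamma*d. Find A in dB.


gamma = 0.3203 * 86^1.29 = 100.244358 dB/km
A = 100.244358 * 14.1 = 1413.45 dB

1413.45 dB


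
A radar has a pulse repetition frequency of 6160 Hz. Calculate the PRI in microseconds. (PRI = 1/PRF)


PRI = 1/6160 = 0.0001623377 s = 162.3 us

162.3 us


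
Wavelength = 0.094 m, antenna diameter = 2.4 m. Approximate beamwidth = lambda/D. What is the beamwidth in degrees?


BW_rad = 0.094 / 2.4 = 0.039167
BW_deg = 2.24 degrees

2.24 degrees


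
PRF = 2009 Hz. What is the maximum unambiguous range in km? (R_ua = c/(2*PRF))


R_ua = 3e8 / (2 * 2009) = 74664.0 m = 74.7 km

74.7 km


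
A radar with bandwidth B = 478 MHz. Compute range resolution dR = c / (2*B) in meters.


dR = 3e8 / (2 * 478000000.0) = 0.31 m

0.31 m


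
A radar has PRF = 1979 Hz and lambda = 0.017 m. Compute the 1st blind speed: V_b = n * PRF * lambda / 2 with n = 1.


V_blind = 1 * 1979 * 0.017 / 2 = 16.8 m/s

16.8 m/s


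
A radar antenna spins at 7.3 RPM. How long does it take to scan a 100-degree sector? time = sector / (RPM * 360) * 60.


t = 100 / (7.3 * 360) * 60 = 2.28 s

2.28 s


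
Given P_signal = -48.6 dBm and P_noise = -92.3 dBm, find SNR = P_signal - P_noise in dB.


SNR = -48.6 - (-92.3) = 43.7 dB

43.7 dB


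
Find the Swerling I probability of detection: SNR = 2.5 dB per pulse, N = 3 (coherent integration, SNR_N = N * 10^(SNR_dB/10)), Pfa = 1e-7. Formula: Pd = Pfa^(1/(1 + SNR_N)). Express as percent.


SNR_lin = 10^(2.5/10) = 1.77828
SNR_N = 3 * 1.77828 = 5.33484
1/(1 + SNR_N) = 1/6.33484 = 0.1578572
Pd = (1e-7)^0.1578572 = 0.07852
Pd = 7.9%

7.9%


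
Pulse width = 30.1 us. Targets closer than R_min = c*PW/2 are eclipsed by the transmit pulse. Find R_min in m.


R_min = 3e8 * 30.1e-6 / 2 = 4515.0 m

4515.0 m


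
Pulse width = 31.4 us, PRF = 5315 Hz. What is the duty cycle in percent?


DC = 31.4e-6 * 5315 * 100 = 16.69%

16.69%


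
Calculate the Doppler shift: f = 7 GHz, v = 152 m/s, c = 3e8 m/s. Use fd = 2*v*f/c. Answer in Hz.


fd = 2 * 152 * 7000000000.0 / 3e8 = 7093.3 Hz

7093.3 Hz


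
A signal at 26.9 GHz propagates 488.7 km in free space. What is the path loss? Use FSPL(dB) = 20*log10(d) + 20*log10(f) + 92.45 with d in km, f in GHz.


20*log10(488.7) = 53.78
20*log10(26.9) = 28.6
FSPL = 174.8 dB

174.8 dB


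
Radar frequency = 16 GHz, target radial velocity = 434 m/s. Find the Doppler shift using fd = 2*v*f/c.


fd = 2 * 434 * 16000000000.0 / 3e8 = 46293.3 Hz

46293.3 Hz


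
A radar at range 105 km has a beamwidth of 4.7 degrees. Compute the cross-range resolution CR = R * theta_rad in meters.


BW_rad = 0.082030475
CR = 105000 * 0.082030475 = 8613.2 m

8613.2 m


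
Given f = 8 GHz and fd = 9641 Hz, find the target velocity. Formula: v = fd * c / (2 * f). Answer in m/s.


v = 9641 * 3e8 / (2 * 8000000000.0) = 180.8 m/s

180.8 m/s


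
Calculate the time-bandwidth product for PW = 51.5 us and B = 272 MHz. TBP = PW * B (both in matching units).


TBP = 51.5 * 272 = 14008.0

14008.0


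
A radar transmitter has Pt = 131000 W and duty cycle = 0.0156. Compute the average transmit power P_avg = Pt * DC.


P_avg = 131000 * 0.0156 = 2043.6 W

2043.6 W


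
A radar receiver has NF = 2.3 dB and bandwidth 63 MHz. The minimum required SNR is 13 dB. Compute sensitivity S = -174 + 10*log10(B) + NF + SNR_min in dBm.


10*log10(63000000.0) = 77.99
S = -174 + 77.99 + 2.3 + 13 = -80.7 dBm

-80.7 dBm


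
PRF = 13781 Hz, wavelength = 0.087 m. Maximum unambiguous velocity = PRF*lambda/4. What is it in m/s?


V_ua = 13781 * 0.087 / 4 = 299.7 m/s

299.7 m/s


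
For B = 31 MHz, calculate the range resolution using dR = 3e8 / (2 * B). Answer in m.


dR = 3e8 / (2 * 31000000.0) = 4.84 m

4.84 m


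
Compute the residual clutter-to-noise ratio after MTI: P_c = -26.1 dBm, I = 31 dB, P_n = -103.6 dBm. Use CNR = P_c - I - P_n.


CNR = -26.1 - 31 - (-103.6) = 46.5 dB

46.5 dB


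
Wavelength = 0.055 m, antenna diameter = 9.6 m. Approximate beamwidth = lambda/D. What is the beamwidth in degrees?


BW_rad = 0.055 / 9.6 = 0.005729
BW_deg = 0.33 degrees

0.33 degrees


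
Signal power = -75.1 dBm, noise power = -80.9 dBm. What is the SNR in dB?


SNR = -75.1 - (-80.9) = 5.8 dB

5.8 dB


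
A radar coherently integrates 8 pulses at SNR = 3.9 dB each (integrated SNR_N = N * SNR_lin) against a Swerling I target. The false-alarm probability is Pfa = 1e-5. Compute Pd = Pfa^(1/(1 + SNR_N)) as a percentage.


SNR_lin = 10^(3.9/10) = 2.45471
SNR_N = 8 * 2.45471 = 19.63768
1/(1 + SNR_N) = 1/20.63768 = 0.0484551
Pd = (1e-5)^0.0484551 = 0.57243
Pd = 57.2%

57.2%


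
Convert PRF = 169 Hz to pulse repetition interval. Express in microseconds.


PRI = 1/169 = 0.0059171598 s = 5917.2 us

5917.2 us


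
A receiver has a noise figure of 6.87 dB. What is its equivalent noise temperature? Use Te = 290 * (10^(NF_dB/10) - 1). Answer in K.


NF_lin = 10^(6.87/10) = 4.864072
Te = 290 * (4.864072 - 1) = 1120.6 K

1120.6 K


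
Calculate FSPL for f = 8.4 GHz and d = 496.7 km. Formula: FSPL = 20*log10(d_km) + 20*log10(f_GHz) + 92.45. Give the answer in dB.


20*log10(496.7) = 53.92
20*log10(8.4) = 18.49
FSPL = 164.9 dB

164.9 dB


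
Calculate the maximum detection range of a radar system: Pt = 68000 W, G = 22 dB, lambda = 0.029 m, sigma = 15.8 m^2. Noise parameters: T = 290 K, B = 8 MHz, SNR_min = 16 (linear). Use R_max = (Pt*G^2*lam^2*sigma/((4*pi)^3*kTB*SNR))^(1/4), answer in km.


G_lin = 10^(22/10) = 158.489319
R^4 = 68000 * 158.489319^2 * 0.029^2 * 15.8 / ((4*pi)^3 * 1.38e-23 * 290 * 8000000.0 * 16)
R^4 = 2.23278e16 m^4
R_max = (2.23278e16)^(1/4) = 12223.9 m = 12.2 km

12.2 km


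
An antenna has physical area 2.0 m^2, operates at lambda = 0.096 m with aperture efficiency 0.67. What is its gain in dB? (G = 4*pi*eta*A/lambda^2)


G_linear = 4*pi*0.67*2.0/0.096^2 = 1827.14
G_dB = 10*log10(1827.14) = 32.6 dB

32.6 dB


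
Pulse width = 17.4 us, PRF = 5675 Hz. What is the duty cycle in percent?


DC = 17.4e-6 * 5675 * 100 = 9.87%

9.87%


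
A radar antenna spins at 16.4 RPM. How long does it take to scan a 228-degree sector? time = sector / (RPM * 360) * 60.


t = 228 / (16.4 * 360) * 60 = 2.32 s

2.32 s


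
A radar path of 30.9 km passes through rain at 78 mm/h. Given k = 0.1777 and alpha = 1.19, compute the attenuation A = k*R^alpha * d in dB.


gamma = 0.1777 * 78^1.19 = 31.716117 dB/km
A = 31.716117 * 30.9 = 980.03 dB

980.03 dB


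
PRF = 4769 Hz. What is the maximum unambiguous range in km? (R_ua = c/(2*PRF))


R_ua = 3e8 / (2 * 4769) = 31453.1 m = 31.5 km

31.5 km


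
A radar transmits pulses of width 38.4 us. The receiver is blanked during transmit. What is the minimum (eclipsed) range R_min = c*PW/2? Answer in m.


R_min = 3e8 * 38.4e-6 / 2 = 5760.0 m

5760.0 m


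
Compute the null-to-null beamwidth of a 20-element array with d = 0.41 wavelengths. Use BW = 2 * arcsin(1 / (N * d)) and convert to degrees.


1/(N*d) = 1/(20*0.41) = 0.121951
BW = 2*arcsin(0.121951) = 14.0 degrees

14.0 degrees


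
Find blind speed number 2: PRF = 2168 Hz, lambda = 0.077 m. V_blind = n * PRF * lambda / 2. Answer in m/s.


V_blind = 2 * 2168 * 0.077 / 2 = 166.9 m/s

166.9 m/s


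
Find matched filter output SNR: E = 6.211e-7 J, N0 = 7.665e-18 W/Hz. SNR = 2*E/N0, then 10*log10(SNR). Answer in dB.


SNR_lin = 2 * 6.211e-7 / 7.665e-18 = 1.621e11
SNR_dB = 10*log10(1.621e11) = 112.1 dB

112.1 dB


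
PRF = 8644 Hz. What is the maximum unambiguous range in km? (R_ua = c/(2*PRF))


R_ua = 3e8 / (2 * 8644) = 17353.1 m = 17.4 km

17.4 km


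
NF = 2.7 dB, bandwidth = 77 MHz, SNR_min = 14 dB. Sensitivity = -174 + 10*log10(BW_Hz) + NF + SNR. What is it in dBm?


10*log10(77000000.0) = 78.86
S = -174 + 78.86 + 2.7 + 14 = -78.4 dBm

-78.4 dBm


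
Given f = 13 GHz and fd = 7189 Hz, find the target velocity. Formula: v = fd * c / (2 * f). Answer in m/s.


v = 7189 * 3e8 / (2 * 13000000000.0) = 83.0 m/s

83.0 m/s


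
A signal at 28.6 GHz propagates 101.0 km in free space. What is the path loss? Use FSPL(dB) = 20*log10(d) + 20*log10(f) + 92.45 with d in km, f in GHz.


20*log10(101.0) = 40.09
20*log10(28.6) = 29.13
FSPL = 161.7 dB

161.7 dB


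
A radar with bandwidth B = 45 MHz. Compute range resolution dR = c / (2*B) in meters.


dR = 3e8 / (2 * 45000000.0) = 3.33 m

3.33 m


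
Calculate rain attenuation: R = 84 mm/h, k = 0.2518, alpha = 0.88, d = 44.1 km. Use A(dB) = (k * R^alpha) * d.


gamma = 0.2518 * 84^0.88 = 12.42858 dB/km
A = 12.42858 * 44.1 = 548.1 dB

548.1 dB


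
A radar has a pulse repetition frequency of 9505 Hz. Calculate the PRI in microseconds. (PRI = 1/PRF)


PRI = 1/9505 = 0.0001052078 s = 105.2 us

105.2 us


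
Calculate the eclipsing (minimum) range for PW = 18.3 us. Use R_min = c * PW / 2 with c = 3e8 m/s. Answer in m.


R_min = 3e8 * 18.3e-6 / 2 = 2745.0 m

2745.0 m


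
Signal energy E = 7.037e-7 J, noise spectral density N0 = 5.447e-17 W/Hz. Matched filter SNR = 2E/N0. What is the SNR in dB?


SNR_lin = 2 * 7.037e-7 / 5.447e-17 = 2.584e10
SNR_dB = 10*log10(2.584e10) = 104.1 dB

104.1 dB


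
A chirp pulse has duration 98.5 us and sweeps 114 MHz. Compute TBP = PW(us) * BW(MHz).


TBP = 98.5 * 114 = 11229.0

11229.0


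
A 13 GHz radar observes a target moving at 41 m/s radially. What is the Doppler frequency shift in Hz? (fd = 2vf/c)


fd = 2 * 41 * 13000000000.0 / 3e8 = 3553.3 Hz

3553.3 Hz


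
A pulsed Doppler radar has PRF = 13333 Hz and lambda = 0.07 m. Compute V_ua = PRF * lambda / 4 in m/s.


V_ua = 13333 * 0.07 / 4 = 233.3 m/s

233.3 m/s


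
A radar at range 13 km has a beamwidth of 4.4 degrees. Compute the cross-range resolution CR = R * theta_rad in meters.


BW_rad = 0.076794487
CR = 13000 * 0.076794487 = 998.3 m

998.3 m


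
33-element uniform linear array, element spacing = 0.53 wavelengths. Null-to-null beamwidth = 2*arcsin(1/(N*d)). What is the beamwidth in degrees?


1/(N*d) = 1/(33*0.53) = 0.057176
BW = 2*arcsin(0.057176) = 6.6 degrees

6.6 degrees


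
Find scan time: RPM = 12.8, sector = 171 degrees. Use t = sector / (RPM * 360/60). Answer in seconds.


t = 171 / (12.8 * 360) * 60 = 2.23 s

2.23 s


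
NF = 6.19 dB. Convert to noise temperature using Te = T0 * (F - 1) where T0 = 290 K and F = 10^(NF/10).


NF_lin = 10^(6.19/10) = 4.159106
Te = 290 * (4.159106 - 1) = 916.1 K

916.1 K


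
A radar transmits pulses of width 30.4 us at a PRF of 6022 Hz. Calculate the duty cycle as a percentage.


DC = 30.4e-6 * 6022 * 100 = 18.31%

18.31%


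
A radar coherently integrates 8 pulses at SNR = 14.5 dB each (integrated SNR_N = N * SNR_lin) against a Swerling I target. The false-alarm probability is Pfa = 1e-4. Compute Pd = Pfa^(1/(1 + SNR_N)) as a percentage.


SNR_lin = 10^(14.5/10) = 28.18383
SNR_N = 8 * 28.18383 = 225.47064
1/(1 + SNR_N) = 1/226.47064 = 0.0044156
Pd = (1e-4)^0.0044156 = 0.96015
Pd = 96.0%

96.0%


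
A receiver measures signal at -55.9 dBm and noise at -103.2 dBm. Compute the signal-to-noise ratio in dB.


SNR = -55.9 - (-103.2) = 47.3 dB

47.3 dB


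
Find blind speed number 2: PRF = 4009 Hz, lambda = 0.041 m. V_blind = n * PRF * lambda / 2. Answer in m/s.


V_blind = 2 * 4009 * 0.041 / 2 = 164.4 m/s

164.4 m/s


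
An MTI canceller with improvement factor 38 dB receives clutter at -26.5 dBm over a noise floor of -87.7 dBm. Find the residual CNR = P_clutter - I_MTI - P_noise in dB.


CNR = -26.5 - 38 - (-87.7) = 23.2 dB

23.2 dB


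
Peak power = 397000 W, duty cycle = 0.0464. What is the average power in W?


P_avg = 397000 * 0.0464 = 18420.8 W

18420.8 W


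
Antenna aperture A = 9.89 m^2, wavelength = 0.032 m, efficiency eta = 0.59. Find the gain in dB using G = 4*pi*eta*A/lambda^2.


G_linear = 4*pi*0.59*9.89/0.032^2 = 71607.45
G_dB = 10*log10(71607.45) = 48.5 dB

48.5 dB


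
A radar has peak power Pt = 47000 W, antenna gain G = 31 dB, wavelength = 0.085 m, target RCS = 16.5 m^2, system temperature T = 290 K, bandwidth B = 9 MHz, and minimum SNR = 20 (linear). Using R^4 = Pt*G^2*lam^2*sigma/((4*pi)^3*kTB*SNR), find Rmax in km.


G_lin = 10^(31/10) = 1258.925412
R^4 = 47000 * 1258.925412^2 * 0.085^2 * 16.5 / ((4*pi)^3 * 1.38e-23 * 290 * 9000000.0 * 20)
R^4 = 6.21213e18 m^4
R_max = (6.21213e18)^(1/4) = 49924.1 m = 49.9 km

49.9 km


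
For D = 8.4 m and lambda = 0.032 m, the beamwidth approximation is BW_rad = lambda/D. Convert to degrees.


BW_rad = 0.032 / 8.4 = 0.00381
BW_deg = 0.22 degrees

0.22 degrees


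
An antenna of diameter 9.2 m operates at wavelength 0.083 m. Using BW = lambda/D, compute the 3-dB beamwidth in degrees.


BW_rad = 0.083 / 9.2 = 0.009022
BW_deg = 0.52 degrees

0.52 degrees


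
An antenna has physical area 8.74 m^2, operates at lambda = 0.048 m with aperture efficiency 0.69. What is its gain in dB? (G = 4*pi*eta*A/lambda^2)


G_linear = 4*pi*0.69*8.74/0.048^2 = 32891.82
G_dB = 10*log10(32891.82) = 45.2 dB

45.2 dB


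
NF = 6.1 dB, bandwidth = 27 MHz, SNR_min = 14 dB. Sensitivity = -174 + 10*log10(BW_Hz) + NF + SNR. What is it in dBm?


10*log10(27000000.0) = 74.31
S = -174 + 74.31 + 6.1 + 14 = -79.6 dBm

-79.6 dBm


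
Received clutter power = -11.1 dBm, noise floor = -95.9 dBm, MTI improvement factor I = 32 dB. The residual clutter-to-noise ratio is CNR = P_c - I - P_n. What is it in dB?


CNR = -11.1 - 32 - (-95.9) = 52.8 dB

52.8 dB


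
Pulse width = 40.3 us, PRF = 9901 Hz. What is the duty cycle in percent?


DC = 40.3e-6 * 9901 * 100 = 39.9%

39.9%


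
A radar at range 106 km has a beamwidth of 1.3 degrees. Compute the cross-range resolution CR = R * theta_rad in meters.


BW_rad = 0.02268928
CR = 106000 * 0.02268928 = 2405.1 m

2405.1 m


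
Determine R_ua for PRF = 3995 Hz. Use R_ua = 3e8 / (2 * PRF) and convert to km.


R_ua = 3e8 / (2 * 3995) = 37546.9 m = 37.5 km

37.5 km


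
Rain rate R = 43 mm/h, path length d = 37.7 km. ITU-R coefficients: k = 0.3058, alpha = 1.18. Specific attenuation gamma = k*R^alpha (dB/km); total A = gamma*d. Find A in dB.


gamma = 0.3058 * 43^1.18 = 25.877973 dB/km
A = 25.877973 * 37.7 = 975.6 dB

975.6 dB
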